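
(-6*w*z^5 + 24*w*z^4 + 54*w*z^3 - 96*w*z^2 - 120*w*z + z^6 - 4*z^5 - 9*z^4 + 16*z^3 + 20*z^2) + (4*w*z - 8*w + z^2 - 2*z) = -6*w*z^5 + 24*w*z^4 + 54*w*z^3 - 96*w*z^2 - 116*w*z - 8*w + z^6 - 4*z^5 - 9*z^4 + 16*z^3 + 21*z^2 - 2*z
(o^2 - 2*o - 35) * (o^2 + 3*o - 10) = o^4 + o^3 - 51*o^2 - 85*o + 350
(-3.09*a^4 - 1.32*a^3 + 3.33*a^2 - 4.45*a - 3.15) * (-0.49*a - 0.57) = 1.5141*a^5 + 2.4081*a^4 - 0.8793*a^3 + 0.2824*a^2 + 4.08*a + 1.7955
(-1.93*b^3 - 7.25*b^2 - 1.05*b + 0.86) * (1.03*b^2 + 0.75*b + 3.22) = -1.9879*b^5 - 8.915*b^4 - 12.7336*b^3 - 23.2467*b^2 - 2.736*b + 2.7692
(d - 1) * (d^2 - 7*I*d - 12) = d^3 - d^2 - 7*I*d^2 - 12*d + 7*I*d + 12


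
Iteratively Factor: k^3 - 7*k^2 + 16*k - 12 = (k - 3)*(k^2 - 4*k + 4) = (k - 3)*(k - 2)*(k - 2)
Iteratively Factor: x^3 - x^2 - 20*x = (x)*(x^2 - x - 20) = x*(x + 4)*(x - 5)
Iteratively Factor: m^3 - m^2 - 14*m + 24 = (m - 3)*(m^2 + 2*m - 8) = (m - 3)*(m + 4)*(m - 2)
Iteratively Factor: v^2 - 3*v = (v)*(v - 3)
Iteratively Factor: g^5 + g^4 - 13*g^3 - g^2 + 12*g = (g + 4)*(g^4 - 3*g^3 - g^2 + 3*g) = g*(g + 4)*(g^3 - 3*g^2 - g + 3) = g*(g - 1)*(g + 4)*(g^2 - 2*g - 3) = g*(g - 1)*(g + 1)*(g + 4)*(g - 3)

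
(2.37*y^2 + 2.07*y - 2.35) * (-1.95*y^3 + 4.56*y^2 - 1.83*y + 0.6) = -4.6215*y^5 + 6.7707*y^4 + 9.6846*y^3 - 13.0821*y^2 + 5.5425*y - 1.41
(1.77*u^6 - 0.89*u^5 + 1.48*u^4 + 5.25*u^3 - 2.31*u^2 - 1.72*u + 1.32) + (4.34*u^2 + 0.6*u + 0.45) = 1.77*u^6 - 0.89*u^5 + 1.48*u^4 + 5.25*u^3 + 2.03*u^2 - 1.12*u + 1.77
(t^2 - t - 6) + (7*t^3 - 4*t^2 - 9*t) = 7*t^3 - 3*t^2 - 10*t - 6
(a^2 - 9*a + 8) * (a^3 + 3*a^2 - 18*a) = a^5 - 6*a^4 - 37*a^3 + 186*a^2 - 144*a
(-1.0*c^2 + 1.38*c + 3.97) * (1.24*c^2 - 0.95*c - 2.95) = -1.24*c^4 + 2.6612*c^3 + 6.5618*c^2 - 7.8425*c - 11.7115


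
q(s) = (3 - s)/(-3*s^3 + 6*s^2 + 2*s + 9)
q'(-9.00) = 0.00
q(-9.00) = 0.00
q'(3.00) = 0.08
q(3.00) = 0.00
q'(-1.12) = 0.22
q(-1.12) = 0.22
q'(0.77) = -0.16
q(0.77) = 0.18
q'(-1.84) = 0.10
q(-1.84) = 0.11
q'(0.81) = -0.15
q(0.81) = 0.17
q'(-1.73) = 0.12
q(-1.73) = 0.12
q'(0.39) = -0.22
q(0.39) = 0.25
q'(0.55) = -0.20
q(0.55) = 0.21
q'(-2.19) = 0.07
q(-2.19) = 0.08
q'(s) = (3 - s)*(9*s^2 - 12*s - 2)/(-3*s^3 + 6*s^2 + 2*s + 9)^2 - 1/(-3*s^3 + 6*s^2 + 2*s + 9)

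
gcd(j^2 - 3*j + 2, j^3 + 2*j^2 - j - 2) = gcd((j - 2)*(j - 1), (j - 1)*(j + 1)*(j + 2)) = j - 1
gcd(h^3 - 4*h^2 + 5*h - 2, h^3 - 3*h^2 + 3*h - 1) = h^2 - 2*h + 1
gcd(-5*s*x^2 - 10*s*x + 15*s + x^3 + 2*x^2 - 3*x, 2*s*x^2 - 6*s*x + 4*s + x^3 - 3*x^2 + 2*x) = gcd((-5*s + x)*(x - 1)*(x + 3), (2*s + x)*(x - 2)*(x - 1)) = x - 1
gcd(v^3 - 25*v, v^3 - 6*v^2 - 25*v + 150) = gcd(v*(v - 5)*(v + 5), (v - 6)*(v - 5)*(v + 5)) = v^2 - 25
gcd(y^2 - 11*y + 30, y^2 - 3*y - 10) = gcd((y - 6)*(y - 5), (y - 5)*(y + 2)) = y - 5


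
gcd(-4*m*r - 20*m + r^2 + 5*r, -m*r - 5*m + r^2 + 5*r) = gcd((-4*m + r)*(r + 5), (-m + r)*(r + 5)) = r + 5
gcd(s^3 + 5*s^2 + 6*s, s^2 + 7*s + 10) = s + 2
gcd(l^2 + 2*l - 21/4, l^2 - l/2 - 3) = 1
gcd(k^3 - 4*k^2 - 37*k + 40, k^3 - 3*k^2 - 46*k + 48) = k^2 - 9*k + 8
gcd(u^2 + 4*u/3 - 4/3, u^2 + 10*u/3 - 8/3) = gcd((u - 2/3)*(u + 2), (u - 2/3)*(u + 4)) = u - 2/3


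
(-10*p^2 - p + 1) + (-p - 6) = -10*p^2 - 2*p - 5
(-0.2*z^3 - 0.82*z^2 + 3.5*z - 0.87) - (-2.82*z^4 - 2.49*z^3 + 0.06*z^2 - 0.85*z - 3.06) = 2.82*z^4 + 2.29*z^3 - 0.88*z^2 + 4.35*z + 2.19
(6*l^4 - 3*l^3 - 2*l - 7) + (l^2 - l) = 6*l^4 - 3*l^3 + l^2 - 3*l - 7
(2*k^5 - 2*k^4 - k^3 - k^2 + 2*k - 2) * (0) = 0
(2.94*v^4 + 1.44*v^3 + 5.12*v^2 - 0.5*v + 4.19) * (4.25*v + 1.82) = 12.495*v^5 + 11.4708*v^4 + 24.3808*v^3 + 7.1934*v^2 + 16.8975*v + 7.6258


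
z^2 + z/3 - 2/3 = (z - 2/3)*(z + 1)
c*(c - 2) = c^2 - 2*c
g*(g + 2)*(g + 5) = g^3 + 7*g^2 + 10*g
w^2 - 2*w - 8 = (w - 4)*(w + 2)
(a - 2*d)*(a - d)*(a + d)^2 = a^4 - a^3*d - 3*a^2*d^2 + a*d^3 + 2*d^4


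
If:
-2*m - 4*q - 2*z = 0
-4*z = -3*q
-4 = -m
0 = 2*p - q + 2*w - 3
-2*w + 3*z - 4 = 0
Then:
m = 4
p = 97/22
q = -16/11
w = -40/11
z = -12/11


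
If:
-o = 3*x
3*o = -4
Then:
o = -4/3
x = 4/9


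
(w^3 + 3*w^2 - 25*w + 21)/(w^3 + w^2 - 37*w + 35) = (w - 3)/(w - 5)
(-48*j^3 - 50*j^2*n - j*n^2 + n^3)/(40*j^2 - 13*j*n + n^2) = (-6*j^2 - 7*j*n - n^2)/(5*j - n)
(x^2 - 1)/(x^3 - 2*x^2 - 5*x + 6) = (x + 1)/(x^2 - x - 6)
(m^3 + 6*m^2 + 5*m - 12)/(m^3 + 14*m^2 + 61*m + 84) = (m - 1)/(m + 7)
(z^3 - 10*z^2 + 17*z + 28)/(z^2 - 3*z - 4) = z - 7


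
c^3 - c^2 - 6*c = c*(c - 3)*(c + 2)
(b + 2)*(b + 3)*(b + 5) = b^3 + 10*b^2 + 31*b + 30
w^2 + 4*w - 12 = (w - 2)*(w + 6)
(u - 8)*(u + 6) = u^2 - 2*u - 48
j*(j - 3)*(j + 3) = j^3 - 9*j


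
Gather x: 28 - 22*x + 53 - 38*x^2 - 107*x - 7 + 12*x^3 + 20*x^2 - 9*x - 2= 12*x^3 - 18*x^2 - 138*x + 72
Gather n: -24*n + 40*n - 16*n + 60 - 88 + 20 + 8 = 0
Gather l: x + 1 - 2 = x - 1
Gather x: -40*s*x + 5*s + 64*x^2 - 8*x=5*s + 64*x^2 + x*(-40*s - 8)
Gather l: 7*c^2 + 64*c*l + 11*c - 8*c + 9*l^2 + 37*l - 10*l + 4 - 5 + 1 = 7*c^2 + 3*c + 9*l^2 + l*(64*c + 27)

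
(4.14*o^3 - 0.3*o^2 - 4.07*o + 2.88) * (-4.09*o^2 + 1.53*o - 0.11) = -16.9326*o^5 + 7.5612*o^4 + 15.7319*o^3 - 17.9733*o^2 + 4.8541*o - 0.3168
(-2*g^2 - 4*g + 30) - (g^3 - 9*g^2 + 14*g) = -g^3 + 7*g^2 - 18*g + 30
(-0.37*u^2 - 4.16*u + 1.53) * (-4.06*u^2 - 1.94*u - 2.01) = 1.5022*u^4 + 17.6074*u^3 + 2.6023*u^2 + 5.3934*u - 3.0753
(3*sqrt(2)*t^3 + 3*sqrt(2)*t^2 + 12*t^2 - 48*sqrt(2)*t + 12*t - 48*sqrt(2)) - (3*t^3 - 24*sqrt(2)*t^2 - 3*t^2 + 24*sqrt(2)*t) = -3*t^3 + 3*sqrt(2)*t^3 + 15*t^2 + 27*sqrt(2)*t^2 - 72*sqrt(2)*t + 12*t - 48*sqrt(2)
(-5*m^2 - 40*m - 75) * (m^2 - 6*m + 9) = -5*m^4 - 10*m^3 + 120*m^2 + 90*m - 675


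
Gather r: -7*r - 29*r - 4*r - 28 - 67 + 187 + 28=120 - 40*r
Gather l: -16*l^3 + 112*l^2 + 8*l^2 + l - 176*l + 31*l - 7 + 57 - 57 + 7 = -16*l^3 + 120*l^2 - 144*l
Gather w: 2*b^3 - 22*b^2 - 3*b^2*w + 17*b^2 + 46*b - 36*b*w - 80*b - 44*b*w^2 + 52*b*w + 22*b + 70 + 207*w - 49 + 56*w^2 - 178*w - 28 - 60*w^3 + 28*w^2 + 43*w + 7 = 2*b^3 - 5*b^2 - 12*b - 60*w^3 + w^2*(84 - 44*b) + w*(-3*b^2 + 16*b + 72)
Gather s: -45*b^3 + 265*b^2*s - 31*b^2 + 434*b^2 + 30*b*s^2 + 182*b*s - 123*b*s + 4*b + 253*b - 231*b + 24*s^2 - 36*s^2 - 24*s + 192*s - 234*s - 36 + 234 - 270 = -45*b^3 + 403*b^2 + 26*b + s^2*(30*b - 12) + s*(265*b^2 + 59*b - 66) - 72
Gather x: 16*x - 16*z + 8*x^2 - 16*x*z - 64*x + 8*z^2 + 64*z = 8*x^2 + x*(-16*z - 48) + 8*z^2 + 48*z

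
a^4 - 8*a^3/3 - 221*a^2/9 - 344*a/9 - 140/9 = (a - 7)*(a + 2/3)*(a + 5/3)*(a + 2)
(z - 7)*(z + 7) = z^2 - 49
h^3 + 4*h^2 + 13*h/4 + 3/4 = (h + 1/2)^2*(h + 3)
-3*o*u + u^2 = u*(-3*o + u)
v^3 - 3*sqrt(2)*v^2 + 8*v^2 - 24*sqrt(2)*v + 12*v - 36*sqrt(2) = (v + 2)*(v + 6)*(v - 3*sqrt(2))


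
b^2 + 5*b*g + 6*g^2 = (b + 2*g)*(b + 3*g)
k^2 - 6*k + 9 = (k - 3)^2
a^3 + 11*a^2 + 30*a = a*(a + 5)*(a + 6)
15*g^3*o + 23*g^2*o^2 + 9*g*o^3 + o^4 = o*(g + o)*(3*g + o)*(5*g + o)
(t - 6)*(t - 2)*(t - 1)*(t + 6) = t^4 - 3*t^3 - 34*t^2 + 108*t - 72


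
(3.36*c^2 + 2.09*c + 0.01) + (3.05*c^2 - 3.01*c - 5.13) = 6.41*c^2 - 0.92*c - 5.12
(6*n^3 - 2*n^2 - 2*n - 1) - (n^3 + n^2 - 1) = 5*n^3 - 3*n^2 - 2*n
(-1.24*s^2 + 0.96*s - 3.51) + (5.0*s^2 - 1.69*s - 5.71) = 3.76*s^2 - 0.73*s - 9.22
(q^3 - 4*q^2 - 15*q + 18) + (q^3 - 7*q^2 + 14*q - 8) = 2*q^3 - 11*q^2 - q + 10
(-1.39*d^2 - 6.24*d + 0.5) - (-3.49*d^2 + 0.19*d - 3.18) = 2.1*d^2 - 6.43*d + 3.68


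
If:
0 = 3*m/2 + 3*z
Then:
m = -2*z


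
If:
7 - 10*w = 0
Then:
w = 7/10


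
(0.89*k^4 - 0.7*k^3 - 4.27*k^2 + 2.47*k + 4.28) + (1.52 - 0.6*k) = 0.89*k^4 - 0.7*k^3 - 4.27*k^2 + 1.87*k + 5.8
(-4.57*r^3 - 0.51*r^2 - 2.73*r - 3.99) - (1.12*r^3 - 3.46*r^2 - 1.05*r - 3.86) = -5.69*r^3 + 2.95*r^2 - 1.68*r - 0.13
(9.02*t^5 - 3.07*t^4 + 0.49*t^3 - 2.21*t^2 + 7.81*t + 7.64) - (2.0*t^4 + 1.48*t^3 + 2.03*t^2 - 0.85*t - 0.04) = 9.02*t^5 - 5.07*t^4 - 0.99*t^3 - 4.24*t^2 + 8.66*t + 7.68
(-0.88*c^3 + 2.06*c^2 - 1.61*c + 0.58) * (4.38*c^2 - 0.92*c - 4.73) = -3.8544*c^5 + 9.8324*c^4 - 4.7846*c^3 - 5.7222*c^2 + 7.0817*c - 2.7434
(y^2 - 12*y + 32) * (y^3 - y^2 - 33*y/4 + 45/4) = y^5 - 13*y^4 + 143*y^3/4 + 313*y^2/4 - 399*y + 360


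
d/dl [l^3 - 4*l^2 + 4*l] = 3*l^2 - 8*l + 4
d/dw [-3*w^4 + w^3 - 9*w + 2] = -12*w^3 + 3*w^2 - 9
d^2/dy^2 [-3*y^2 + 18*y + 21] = -6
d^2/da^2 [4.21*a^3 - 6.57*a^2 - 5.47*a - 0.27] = 25.26*a - 13.14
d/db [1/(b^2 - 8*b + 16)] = 2*(4 - b)/(b^2 - 8*b + 16)^2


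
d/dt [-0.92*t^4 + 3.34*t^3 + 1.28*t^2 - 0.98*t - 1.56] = -3.68*t^3 + 10.02*t^2 + 2.56*t - 0.98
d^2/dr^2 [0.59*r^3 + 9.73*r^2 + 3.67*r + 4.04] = 3.54*r + 19.46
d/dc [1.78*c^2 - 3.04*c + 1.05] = 3.56*c - 3.04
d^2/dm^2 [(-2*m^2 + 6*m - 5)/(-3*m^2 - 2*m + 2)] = 2*(-66*m^3 + 171*m^2 - 18*m + 34)/(27*m^6 + 54*m^5 - 18*m^4 - 64*m^3 + 12*m^2 + 24*m - 8)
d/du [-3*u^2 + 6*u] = 6 - 6*u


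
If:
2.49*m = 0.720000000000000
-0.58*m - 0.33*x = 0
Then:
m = 0.29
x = -0.51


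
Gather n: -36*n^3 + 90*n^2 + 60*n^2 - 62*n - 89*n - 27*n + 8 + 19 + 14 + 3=-36*n^3 + 150*n^2 - 178*n + 44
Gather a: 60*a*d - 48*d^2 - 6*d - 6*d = 60*a*d - 48*d^2 - 12*d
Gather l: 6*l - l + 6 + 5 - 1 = 5*l + 10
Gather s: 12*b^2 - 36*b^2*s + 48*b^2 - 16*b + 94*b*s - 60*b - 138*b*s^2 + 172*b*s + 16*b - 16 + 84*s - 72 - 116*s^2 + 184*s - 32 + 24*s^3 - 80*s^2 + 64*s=60*b^2 - 60*b + 24*s^3 + s^2*(-138*b - 196) + s*(-36*b^2 + 266*b + 332) - 120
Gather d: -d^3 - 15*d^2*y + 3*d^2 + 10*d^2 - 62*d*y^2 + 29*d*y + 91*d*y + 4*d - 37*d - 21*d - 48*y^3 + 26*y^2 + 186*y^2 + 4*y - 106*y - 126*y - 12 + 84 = -d^3 + d^2*(13 - 15*y) + d*(-62*y^2 + 120*y - 54) - 48*y^3 + 212*y^2 - 228*y + 72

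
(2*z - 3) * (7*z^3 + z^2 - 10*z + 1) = 14*z^4 - 19*z^3 - 23*z^2 + 32*z - 3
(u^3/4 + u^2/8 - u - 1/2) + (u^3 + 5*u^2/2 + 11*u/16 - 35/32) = 5*u^3/4 + 21*u^2/8 - 5*u/16 - 51/32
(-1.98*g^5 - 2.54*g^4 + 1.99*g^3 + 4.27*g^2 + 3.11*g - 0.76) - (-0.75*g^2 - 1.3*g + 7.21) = -1.98*g^5 - 2.54*g^4 + 1.99*g^3 + 5.02*g^2 + 4.41*g - 7.97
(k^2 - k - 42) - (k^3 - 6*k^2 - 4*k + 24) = -k^3 + 7*k^2 + 3*k - 66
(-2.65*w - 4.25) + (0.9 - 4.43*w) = -7.08*w - 3.35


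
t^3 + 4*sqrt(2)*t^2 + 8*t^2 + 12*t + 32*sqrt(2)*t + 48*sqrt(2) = (t + 2)*(t + 6)*(t + 4*sqrt(2))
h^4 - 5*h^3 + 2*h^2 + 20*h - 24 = (h - 3)*(h - 2)^2*(h + 2)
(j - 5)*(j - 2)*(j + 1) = j^3 - 6*j^2 + 3*j + 10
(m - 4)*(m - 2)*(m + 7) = m^3 + m^2 - 34*m + 56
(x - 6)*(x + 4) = x^2 - 2*x - 24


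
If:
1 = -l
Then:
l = -1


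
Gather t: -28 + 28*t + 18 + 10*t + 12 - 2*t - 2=36*t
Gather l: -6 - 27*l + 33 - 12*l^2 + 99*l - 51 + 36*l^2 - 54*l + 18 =24*l^2 + 18*l - 6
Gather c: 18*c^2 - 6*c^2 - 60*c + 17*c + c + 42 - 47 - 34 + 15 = 12*c^2 - 42*c - 24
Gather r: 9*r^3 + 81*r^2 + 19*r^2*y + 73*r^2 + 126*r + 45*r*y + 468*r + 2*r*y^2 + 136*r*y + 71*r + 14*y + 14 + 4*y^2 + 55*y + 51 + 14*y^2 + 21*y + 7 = 9*r^3 + r^2*(19*y + 154) + r*(2*y^2 + 181*y + 665) + 18*y^2 + 90*y + 72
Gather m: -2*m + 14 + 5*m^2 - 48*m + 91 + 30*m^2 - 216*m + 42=35*m^2 - 266*m + 147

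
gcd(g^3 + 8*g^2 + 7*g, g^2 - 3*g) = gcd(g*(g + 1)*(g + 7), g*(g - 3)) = g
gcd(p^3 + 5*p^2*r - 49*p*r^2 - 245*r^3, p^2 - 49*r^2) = p^2 - 49*r^2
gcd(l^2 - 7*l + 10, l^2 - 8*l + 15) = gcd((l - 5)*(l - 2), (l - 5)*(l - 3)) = l - 5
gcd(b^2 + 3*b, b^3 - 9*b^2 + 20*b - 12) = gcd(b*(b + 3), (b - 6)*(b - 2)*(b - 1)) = 1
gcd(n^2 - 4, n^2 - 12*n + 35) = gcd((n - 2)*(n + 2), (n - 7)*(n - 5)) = 1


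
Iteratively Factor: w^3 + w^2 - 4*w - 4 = (w + 2)*(w^2 - w - 2) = (w + 1)*(w + 2)*(w - 2)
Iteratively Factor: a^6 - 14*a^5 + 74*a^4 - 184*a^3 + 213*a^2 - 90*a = (a - 3)*(a^5 - 11*a^4 + 41*a^3 - 61*a^2 + 30*a) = (a - 3)*(a - 2)*(a^4 - 9*a^3 + 23*a^2 - 15*a) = (a - 3)^2*(a - 2)*(a^3 - 6*a^2 + 5*a) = a*(a - 3)^2*(a - 2)*(a^2 - 6*a + 5) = a*(a - 5)*(a - 3)^2*(a - 2)*(a - 1)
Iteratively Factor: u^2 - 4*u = (u - 4)*(u)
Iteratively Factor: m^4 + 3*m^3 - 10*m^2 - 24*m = (m)*(m^3 + 3*m^2 - 10*m - 24) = m*(m - 3)*(m^2 + 6*m + 8) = m*(m - 3)*(m + 4)*(m + 2)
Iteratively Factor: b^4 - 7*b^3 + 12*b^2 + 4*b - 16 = (b - 2)*(b^3 - 5*b^2 + 2*b + 8) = (b - 4)*(b - 2)*(b^2 - b - 2) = (b - 4)*(b - 2)*(b + 1)*(b - 2)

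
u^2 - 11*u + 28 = (u - 7)*(u - 4)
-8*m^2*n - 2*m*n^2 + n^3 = n*(-4*m + n)*(2*m + n)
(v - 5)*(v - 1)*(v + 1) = v^3 - 5*v^2 - v + 5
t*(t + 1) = t^2 + t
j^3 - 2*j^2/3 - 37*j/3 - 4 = (j - 4)*(j + 1/3)*(j + 3)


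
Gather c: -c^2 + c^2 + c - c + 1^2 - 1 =0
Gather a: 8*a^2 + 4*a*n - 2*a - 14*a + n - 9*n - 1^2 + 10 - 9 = 8*a^2 + a*(4*n - 16) - 8*n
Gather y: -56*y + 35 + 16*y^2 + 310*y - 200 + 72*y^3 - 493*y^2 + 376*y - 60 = 72*y^3 - 477*y^2 + 630*y - 225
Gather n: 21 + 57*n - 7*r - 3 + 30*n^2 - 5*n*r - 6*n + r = 30*n^2 + n*(51 - 5*r) - 6*r + 18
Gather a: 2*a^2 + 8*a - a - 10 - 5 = 2*a^2 + 7*a - 15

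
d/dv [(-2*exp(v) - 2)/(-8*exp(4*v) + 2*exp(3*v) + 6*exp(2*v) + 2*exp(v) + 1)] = (-48*exp(4*v) - 56*exp(3*v) + 24*exp(2*v) + 24*exp(v) + 2)*exp(v)/(64*exp(8*v) - 32*exp(7*v) - 92*exp(6*v) - 8*exp(5*v) + 28*exp(4*v) + 28*exp(3*v) + 16*exp(2*v) + 4*exp(v) + 1)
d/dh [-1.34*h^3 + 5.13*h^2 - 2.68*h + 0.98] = -4.02*h^2 + 10.26*h - 2.68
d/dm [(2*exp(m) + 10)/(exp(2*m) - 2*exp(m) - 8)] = 2*(2*(1 - exp(m))*(exp(m) + 5) + exp(2*m) - 2*exp(m) - 8)*exp(m)/(-exp(2*m) + 2*exp(m) + 8)^2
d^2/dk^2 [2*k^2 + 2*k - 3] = 4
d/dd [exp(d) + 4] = exp(d)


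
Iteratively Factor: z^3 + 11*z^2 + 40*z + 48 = (z + 3)*(z^2 + 8*z + 16) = (z + 3)*(z + 4)*(z + 4)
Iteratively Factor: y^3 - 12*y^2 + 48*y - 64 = (y - 4)*(y^2 - 8*y + 16) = (y - 4)^2*(y - 4)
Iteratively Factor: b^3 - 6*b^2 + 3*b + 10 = (b - 2)*(b^2 - 4*b - 5) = (b - 5)*(b - 2)*(b + 1)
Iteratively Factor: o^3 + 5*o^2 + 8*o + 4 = (o + 1)*(o^2 + 4*o + 4) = (o + 1)*(o + 2)*(o + 2)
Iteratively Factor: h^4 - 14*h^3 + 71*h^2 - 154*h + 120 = (h - 3)*(h^3 - 11*h^2 + 38*h - 40) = (h - 4)*(h - 3)*(h^2 - 7*h + 10) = (h - 5)*(h - 4)*(h - 3)*(h - 2)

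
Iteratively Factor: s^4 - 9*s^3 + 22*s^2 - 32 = (s - 4)*(s^3 - 5*s^2 + 2*s + 8) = (s - 4)*(s - 2)*(s^2 - 3*s - 4) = (s - 4)*(s - 2)*(s + 1)*(s - 4)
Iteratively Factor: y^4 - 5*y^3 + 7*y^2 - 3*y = (y)*(y^3 - 5*y^2 + 7*y - 3) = y*(y - 3)*(y^2 - 2*y + 1) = y*(y - 3)*(y - 1)*(y - 1)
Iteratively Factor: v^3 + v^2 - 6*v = (v + 3)*(v^2 - 2*v) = (v - 2)*(v + 3)*(v)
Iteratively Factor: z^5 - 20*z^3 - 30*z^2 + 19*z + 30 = (z + 1)*(z^4 - z^3 - 19*z^2 - 11*z + 30) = (z - 1)*(z + 1)*(z^3 - 19*z - 30) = (z - 1)*(z + 1)*(z + 2)*(z^2 - 2*z - 15) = (z - 5)*(z - 1)*(z + 1)*(z + 2)*(z + 3)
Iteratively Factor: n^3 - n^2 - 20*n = (n - 5)*(n^2 + 4*n) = n*(n - 5)*(n + 4)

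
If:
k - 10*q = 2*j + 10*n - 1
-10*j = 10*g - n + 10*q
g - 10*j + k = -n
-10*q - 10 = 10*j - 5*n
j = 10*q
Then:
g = 137/102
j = -265/204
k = -2749/204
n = -175/204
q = -53/408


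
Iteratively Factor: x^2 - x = (x)*(x - 1)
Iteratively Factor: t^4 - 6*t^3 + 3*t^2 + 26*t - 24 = (t - 4)*(t^3 - 2*t^2 - 5*t + 6) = (t - 4)*(t - 3)*(t^2 + t - 2) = (t - 4)*(t - 3)*(t + 2)*(t - 1)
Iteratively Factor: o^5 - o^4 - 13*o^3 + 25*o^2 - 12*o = (o)*(o^4 - o^3 - 13*o^2 + 25*o - 12) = o*(o - 1)*(o^3 - 13*o + 12) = o*(o - 3)*(o - 1)*(o^2 + 3*o - 4) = o*(o - 3)*(o - 1)*(o + 4)*(o - 1)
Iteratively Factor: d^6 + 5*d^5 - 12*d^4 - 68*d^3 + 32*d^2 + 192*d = (d - 2)*(d^5 + 7*d^4 + 2*d^3 - 64*d^2 - 96*d) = (d - 2)*(d + 2)*(d^4 + 5*d^3 - 8*d^2 - 48*d) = (d - 2)*(d + 2)*(d + 4)*(d^3 + d^2 - 12*d) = (d - 2)*(d + 2)*(d + 4)^2*(d^2 - 3*d) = (d - 3)*(d - 2)*(d + 2)*(d + 4)^2*(d)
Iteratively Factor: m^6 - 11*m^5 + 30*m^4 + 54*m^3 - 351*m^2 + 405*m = (m - 3)*(m^5 - 8*m^4 + 6*m^3 + 72*m^2 - 135*m) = (m - 3)^2*(m^4 - 5*m^3 - 9*m^2 + 45*m) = (m - 3)^3*(m^3 - 2*m^2 - 15*m) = (m - 3)^3*(m + 3)*(m^2 - 5*m) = m*(m - 3)^3*(m + 3)*(m - 5)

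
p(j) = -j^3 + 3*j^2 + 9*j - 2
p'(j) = -3*j^2 + 6*j + 9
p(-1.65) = -4.19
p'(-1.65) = -9.07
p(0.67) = 5.08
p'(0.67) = 11.67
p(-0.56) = -5.92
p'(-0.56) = 4.70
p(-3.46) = 44.20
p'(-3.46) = -47.67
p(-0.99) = -7.00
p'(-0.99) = 0.12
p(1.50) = 14.88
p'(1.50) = 11.25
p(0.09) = -1.17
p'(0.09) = 9.52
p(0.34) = 1.37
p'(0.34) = 10.69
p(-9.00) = 889.00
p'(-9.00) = -288.00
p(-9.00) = 889.00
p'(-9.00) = -288.00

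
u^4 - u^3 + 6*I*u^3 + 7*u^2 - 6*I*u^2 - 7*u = u*(u + 7*I)*(-I*u + I)*(I*u + 1)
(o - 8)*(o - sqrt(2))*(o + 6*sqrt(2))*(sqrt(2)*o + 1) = sqrt(2)*o^4 - 8*sqrt(2)*o^3 + 11*o^3 - 88*o^2 - 7*sqrt(2)*o^2 - 12*o + 56*sqrt(2)*o + 96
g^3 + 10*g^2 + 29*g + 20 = (g + 1)*(g + 4)*(g + 5)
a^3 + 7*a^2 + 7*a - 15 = (a - 1)*(a + 3)*(a + 5)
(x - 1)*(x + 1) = x^2 - 1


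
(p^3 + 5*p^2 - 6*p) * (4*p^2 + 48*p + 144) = 4*p^5 + 68*p^4 + 360*p^3 + 432*p^2 - 864*p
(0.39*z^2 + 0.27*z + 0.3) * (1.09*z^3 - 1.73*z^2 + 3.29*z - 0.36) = 0.4251*z^5 - 0.3804*z^4 + 1.143*z^3 + 0.2289*z^2 + 0.8898*z - 0.108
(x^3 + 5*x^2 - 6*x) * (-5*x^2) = -5*x^5 - 25*x^4 + 30*x^3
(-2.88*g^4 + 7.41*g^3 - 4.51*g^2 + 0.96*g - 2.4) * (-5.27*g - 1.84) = 15.1776*g^5 - 33.7515*g^4 + 10.1333*g^3 + 3.2392*g^2 + 10.8816*g + 4.416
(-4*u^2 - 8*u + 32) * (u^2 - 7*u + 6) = -4*u^4 + 20*u^3 + 64*u^2 - 272*u + 192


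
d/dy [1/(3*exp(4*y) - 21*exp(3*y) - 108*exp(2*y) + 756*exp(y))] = (-4*exp(3*y) + 21*exp(2*y) + 72*exp(y) - 252)*exp(-y)/(3*(exp(3*y) - 7*exp(2*y) - 36*exp(y) + 252)^2)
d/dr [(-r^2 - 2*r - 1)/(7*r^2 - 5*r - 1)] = (19*r^2 + 16*r - 3)/(49*r^4 - 70*r^3 + 11*r^2 + 10*r + 1)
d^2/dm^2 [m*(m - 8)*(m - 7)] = 6*m - 30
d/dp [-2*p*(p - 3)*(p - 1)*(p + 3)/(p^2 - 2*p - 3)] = 2*(-2*p^3 - 5*p^2 - 4*p + 3)/(p^2 + 2*p + 1)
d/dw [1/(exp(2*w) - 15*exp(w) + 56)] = (15 - 2*exp(w))*exp(w)/(exp(2*w) - 15*exp(w) + 56)^2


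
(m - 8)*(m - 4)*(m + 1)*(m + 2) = m^4 - 9*m^3 - 2*m^2 + 72*m + 64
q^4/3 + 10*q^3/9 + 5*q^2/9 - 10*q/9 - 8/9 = (q/3 + 1/3)*(q - 1)*(q + 4/3)*(q + 2)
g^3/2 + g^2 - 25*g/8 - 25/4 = (g/2 + 1)*(g - 5/2)*(g + 5/2)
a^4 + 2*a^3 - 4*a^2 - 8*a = a*(a - 2)*(a + 2)^2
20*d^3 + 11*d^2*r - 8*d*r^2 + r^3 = (-5*d + r)*(-4*d + r)*(d + r)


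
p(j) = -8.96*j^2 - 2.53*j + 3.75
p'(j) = -17.92*j - 2.53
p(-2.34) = -39.39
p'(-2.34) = 39.40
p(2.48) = -57.63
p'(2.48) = -46.97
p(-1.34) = -8.95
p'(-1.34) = 21.48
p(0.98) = -7.33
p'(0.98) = -20.09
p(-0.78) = 0.27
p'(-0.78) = 11.45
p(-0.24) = 3.84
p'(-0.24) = 1.77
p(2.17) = -43.93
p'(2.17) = -41.42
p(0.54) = -0.23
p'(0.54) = -12.21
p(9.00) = -744.78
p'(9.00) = -163.81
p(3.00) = -84.48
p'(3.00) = -56.29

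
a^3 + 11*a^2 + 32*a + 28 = (a + 2)^2*(a + 7)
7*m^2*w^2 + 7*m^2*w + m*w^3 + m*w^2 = w*(7*m + w)*(m*w + m)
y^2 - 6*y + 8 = (y - 4)*(y - 2)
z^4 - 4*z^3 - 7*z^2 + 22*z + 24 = (z - 4)*(z - 3)*(z + 1)*(z + 2)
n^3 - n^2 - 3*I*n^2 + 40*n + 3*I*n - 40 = (n - 1)*(n - 8*I)*(n + 5*I)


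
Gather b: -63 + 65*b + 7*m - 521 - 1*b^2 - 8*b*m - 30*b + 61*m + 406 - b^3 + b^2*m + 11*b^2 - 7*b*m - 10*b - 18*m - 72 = -b^3 + b^2*(m + 10) + b*(25 - 15*m) + 50*m - 250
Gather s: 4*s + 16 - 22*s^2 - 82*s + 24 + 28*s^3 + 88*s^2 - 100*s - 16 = 28*s^3 + 66*s^2 - 178*s + 24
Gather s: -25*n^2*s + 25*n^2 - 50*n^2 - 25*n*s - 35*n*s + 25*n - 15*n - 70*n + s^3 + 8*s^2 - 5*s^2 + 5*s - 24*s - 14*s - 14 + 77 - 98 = -25*n^2 - 60*n + s^3 + 3*s^2 + s*(-25*n^2 - 60*n - 33) - 35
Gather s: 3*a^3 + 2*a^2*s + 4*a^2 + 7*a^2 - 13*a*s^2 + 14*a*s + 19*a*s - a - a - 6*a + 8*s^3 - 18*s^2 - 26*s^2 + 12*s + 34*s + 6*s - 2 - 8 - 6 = 3*a^3 + 11*a^2 - 8*a + 8*s^3 + s^2*(-13*a - 44) + s*(2*a^2 + 33*a + 52) - 16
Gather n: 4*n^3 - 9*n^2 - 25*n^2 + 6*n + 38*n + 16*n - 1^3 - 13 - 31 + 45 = 4*n^3 - 34*n^2 + 60*n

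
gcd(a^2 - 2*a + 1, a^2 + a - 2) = a - 1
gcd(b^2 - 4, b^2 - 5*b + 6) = b - 2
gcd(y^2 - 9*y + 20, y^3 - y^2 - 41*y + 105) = y - 5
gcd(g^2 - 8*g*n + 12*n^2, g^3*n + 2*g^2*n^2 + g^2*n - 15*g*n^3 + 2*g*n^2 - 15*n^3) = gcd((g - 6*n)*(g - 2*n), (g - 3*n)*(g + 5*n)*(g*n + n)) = 1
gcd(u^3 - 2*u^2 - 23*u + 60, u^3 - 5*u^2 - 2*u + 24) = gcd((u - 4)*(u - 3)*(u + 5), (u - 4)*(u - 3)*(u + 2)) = u^2 - 7*u + 12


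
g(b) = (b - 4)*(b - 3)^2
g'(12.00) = 225.00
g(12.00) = 648.00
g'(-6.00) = 261.00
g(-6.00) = -810.00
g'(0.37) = 26.01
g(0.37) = -25.11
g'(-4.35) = 176.77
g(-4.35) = -451.09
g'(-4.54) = 185.63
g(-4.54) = -485.51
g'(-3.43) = 136.89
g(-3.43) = -307.19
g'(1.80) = 6.72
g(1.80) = -3.17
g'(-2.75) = 110.69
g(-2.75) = -223.17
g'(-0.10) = 35.03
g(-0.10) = -39.40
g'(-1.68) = 75.07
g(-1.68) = -124.41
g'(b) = (b - 4)*(2*b - 6) + (b - 3)^2 = (b - 3)*(3*b - 11)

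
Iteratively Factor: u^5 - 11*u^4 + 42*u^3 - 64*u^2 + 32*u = (u - 1)*(u^4 - 10*u^3 + 32*u^2 - 32*u) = (u - 4)*(u - 1)*(u^3 - 6*u^2 + 8*u) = u*(u - 4)*(u - 1)*(u^2 - 6*u + 8) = u*(u - 4)*(u - 2)*(u - 1)*(u - 4)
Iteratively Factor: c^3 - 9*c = (c + 3)*(c^2 - 3*c) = (c - 3)*(c + 3)*(c)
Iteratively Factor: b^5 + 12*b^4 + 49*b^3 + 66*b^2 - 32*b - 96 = (b + 2)*(b^4 + 10*b^3 + 29*b^2 + 8*b - 48) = (b + 2)*(b + 4)*(b^3 + 6*b^2 + 5*b - 12) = (b + 2)*(b + 4)^2*(b^2 + 2*b - 3) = (b - 1)*(b + 2)*(b + 4)^2*(b + 3)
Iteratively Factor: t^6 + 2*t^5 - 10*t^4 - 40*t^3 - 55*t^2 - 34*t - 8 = (t + 1)*(t^5 + t^4 - 11*t^3 - 29*t^2 - 26*t - 8) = (t + 1)^2*(t^4 - 11*t^2 - 18*t - 8) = (t + 1)^2*(t + 2)*(t^3 - 2*t^2 - 7*t - 4) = (t - 4)*(t + 1)^2*(t + 2)*(t^2 + 2*t + 1) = (t - 4)*(t + 1)^3*(t + 2)*(t + 1)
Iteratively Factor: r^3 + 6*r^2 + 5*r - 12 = (r - 1)*(r^2 + 7*r + 12) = (r - 1)*(r + 3)*(r + 4)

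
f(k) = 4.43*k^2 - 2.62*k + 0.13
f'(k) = 8.86*k - 2.62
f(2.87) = 29.10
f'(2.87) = 22.81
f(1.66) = 7.99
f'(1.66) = 12.09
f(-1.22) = 9.92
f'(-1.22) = -13.43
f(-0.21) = 0.88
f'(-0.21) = -4.48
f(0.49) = -0.09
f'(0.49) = 1.72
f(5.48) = 118.81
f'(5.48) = 45.93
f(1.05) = 2.26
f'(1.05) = 6.68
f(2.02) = 12.91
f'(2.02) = 15.28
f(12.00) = 606.61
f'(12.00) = 103.70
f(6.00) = 143.89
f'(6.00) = 50.54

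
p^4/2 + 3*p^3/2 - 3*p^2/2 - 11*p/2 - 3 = (p/2 + 1/2)*(p - 2)*(p + 1)*(p + 3)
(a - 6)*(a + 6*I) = a^2 - 6*a + 6*I*a - 36*I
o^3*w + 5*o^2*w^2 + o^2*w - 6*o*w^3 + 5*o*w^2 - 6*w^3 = (o - w)*(o + 6*w)*(o*w + w)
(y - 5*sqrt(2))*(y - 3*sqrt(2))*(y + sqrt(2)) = y^3 - 7*sqrt(2)*y^2 + 14*y + 30*sqrt(2)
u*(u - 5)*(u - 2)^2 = u^4 - 9*u^3 + 24*u^2 - 20*u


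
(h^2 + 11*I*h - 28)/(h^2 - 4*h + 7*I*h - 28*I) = (h + 4*I)/(h - 4)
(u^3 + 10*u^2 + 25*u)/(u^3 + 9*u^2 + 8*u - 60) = u*(u + 5)/(u^2 + 4*u - 12)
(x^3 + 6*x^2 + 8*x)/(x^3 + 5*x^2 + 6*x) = (x + 4)/(x + 3)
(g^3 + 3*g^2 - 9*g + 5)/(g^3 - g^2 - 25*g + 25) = (g - 1)/(g - 5)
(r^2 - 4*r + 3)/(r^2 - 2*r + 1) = (r - 3)/(r - 1)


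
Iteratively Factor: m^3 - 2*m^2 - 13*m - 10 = (m - 5)*(m^2 + 3*m + 2) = (m - 5)*(m + 2)*(m + 1)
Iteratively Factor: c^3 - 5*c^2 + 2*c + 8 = (c - 4)*(c^2 - c - 2) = (c - 4)*(c + 1)*(c - 2)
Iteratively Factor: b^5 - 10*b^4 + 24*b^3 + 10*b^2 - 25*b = (b - 5)*(b^4 - 5*b^3 - b^2 + 5*b) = (b - 5)^2*(b^3 - b) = b*(b - 5)^2*(b^2 - 1) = b*(b - 5)^2*(b + 1)*(b - 1)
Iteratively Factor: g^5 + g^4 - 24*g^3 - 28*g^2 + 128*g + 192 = (g - 4)*(g^4 + 5*g^3 - 4*g^2 - 44*g - 48) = (g - 4)*(g + 2)*(g^3 + 3*g^2 - 10*g - 24) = (g - 4)*(g - 3)*(g + 2)*(g^2 + 6*g + 8) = (g - 4)*(g - 3)*(g + 2)^2*(g + 4)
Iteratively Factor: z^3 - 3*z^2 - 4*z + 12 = (z + 2)*(z^2 - 5*z + 6) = (z - 2)*(z + 2)*(z - 3)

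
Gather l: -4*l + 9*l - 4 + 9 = 5*l + 5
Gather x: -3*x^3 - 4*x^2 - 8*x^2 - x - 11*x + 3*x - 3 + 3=-3*x^3 - 12*x^2 - 9*x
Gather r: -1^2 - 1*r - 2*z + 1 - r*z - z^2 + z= r*(-z - 1) - z^2 - z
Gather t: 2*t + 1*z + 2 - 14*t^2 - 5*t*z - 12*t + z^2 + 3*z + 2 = -14*t^2 + t*(-5*z - 10) + z^2 + 4*z + 4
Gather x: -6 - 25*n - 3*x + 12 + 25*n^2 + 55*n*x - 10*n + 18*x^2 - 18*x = 25*n^2 - 35*n + 18*x^2 + x*(55*n - 21) + 6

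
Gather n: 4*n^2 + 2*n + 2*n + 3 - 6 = 4*n^2 + 4*n - 3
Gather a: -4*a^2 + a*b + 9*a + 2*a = -4*a^2 + a*(b + 11)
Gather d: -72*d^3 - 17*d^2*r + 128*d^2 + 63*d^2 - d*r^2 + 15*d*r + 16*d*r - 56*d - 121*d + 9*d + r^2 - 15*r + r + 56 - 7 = -72*d^3 + d^2*(191 - 17*r) + d*(-r^2 + 31*r - 168) + r^2 - 14*r + 49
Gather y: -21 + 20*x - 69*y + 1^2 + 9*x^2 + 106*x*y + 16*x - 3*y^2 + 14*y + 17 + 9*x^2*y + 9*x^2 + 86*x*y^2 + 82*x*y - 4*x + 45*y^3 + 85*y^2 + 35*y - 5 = 18*x^2 + 32*x + 45*y^3 + y^2*(86*x + 82) + y*(9*x^2 + 188*x - 20) - 8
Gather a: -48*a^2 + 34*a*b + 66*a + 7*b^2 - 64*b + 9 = -48*a^2 + a*(34*b + 66) + 7*b^2 - 64*b + 9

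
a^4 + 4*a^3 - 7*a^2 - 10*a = a*(a - 2)*(a + 1)*(a + 5)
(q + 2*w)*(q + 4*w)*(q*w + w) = q^3*w + 6*q^2*w^2 + q^2*w + 8*q*w^3 + 6*q*w^2 + 8*w^3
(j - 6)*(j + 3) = j^2 - 3*j - 18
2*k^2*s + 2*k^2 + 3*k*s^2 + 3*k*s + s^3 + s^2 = (k + s)*(2*k + s)*(s + 1)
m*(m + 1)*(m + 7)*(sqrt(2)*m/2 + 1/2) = sqrt(2)*m^4/2 + m^3/2 + 4*sqrt(2)*m^3 + 4*m^2 + 7*sqrt(2)*m^2/2 + 7*m/2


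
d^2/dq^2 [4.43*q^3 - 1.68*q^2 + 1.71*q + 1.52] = 26.58*q - 3.36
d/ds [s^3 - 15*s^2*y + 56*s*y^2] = 3*s^2 - 30*s*y + 56*y^2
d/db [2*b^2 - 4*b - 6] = 4*b - 4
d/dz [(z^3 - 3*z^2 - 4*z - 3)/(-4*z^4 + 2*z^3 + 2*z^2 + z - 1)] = (4*z^6 - 24*z^5 - 40*z^4 - 30*z^3 + 20*z^2 + 18*z + 7)/(16*z^8 - 16*z^7 - 12*z^6 + 16*z^4 - 3*z^2 - 2*z + 1)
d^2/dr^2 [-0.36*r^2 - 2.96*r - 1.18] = -0.720000000000000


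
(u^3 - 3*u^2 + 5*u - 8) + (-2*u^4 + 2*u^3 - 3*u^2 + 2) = -2*u^4 + 3*u^3 - 6*u^2 + 5*u - 6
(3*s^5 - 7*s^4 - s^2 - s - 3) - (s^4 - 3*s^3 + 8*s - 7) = 3*s^5 - 8*s^4 + 3*s^3 - s^2 - 9*s + 4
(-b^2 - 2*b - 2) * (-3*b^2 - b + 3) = 3*b^4 + 7*b^3 + 5*b^2 - 4*b - 6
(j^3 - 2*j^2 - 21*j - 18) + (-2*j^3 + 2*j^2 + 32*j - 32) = -j^3 + 11*j - 50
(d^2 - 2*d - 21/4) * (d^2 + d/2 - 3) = d^4 - 3*d^3/2 - 37*d^2/4 + 27*d/8 + 63/4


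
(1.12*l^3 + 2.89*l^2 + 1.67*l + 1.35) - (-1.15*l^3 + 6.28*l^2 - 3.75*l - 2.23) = 2.27*l^3 - 3.39*l^2 + 5.42*l + 3.58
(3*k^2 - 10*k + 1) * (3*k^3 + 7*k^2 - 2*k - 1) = 9*k^5 - 9*k^4 - 73*k^3 + 24*k^2 + 8*k - 1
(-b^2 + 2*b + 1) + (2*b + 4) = -b^2 + 4*b + 5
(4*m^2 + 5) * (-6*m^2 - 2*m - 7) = -24*m^4 - 8*m^3 - 58*m^2 - 10*m - 35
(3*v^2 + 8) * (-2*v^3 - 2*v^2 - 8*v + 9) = -6*v^5 - 6*v^4 - 40*v^3 + 11*v^2 - 64*v + 72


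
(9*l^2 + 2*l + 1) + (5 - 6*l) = 9*l^2 - 4*l + 6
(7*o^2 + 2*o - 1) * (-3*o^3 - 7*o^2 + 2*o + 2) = -21*o^5 - 55*o^4 + 3*o^3 + 25*o^2 + 2*o - 2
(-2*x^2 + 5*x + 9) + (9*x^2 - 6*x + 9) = 7*x^2 - x + 18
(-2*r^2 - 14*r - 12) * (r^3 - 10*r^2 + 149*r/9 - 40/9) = -2*r^5 + 6*r^4 + 854*r^3/9 - 926*r^2/9 - 1228*r/9 + 160/3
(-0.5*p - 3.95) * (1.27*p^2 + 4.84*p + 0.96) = -0.635*p^3 - 7.4365*p^2 - 19.598*p - 3.792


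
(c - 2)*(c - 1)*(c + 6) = c^3 + 3*c^2 - 16*c + 12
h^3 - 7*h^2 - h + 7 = (h - 7)*(h - 1)*(h + 1)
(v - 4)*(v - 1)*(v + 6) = v^3 + v^2 - 26*v + 24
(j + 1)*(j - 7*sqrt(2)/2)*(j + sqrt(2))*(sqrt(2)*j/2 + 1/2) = sqrt(2)*j^4/2 - 2*j^3 + sqrt(2)*j^3/2 - 19*sqrt(2)*j^2/4 - 2*j^2 - 19*sqrt(2)*j/4 - 7*j/2 - 7/2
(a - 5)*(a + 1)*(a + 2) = a^3 - 2*a^2 - 13*a - 10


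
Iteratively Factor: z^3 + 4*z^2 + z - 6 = (z + 3)*(z^2 + z - 2) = (z - 1)*(z + 3)*(z + 2)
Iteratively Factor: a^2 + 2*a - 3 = (a + 3)*(a - 1)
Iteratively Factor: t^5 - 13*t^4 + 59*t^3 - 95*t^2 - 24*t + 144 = (t - 3)*(t^4 - 10*t^3 + 29*t^2 - 8*t - 48) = (t - 4)*(t - 3)*(t^3 - 6*t^2 + 5*t + 12) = (t - 4)*(t - 3)^2*(t^2 - 3*t - 4) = (t - 4)^2*(t - 3)^2*(t + 1)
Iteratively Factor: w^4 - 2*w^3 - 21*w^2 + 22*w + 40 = (w - 2)*(w^3 - 21*w - 20) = (w - 2)*(w + 4)*(w^2 - 4*w - 5) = (w - 2)*(w + 1)*(w + 4)*(w - 5)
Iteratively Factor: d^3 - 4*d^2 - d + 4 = (d + 1)*(d^2 - 5*d + 4) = (d - 4)*(d + 1)*(d - 1)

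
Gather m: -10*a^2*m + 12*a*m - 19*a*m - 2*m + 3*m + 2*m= m*(-10*a^2 - 7*a + 3)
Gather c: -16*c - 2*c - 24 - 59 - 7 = -18*c - 90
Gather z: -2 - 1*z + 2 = -z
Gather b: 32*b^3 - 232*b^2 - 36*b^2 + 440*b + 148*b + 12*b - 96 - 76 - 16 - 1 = 32*b^3 - 268*b^2 + 600*b - 189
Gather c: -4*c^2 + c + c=-4*c^2 + 2*c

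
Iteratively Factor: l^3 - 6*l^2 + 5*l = (l)*(l^2 - 6*l + 5) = l*(l - 5)*(l - 1)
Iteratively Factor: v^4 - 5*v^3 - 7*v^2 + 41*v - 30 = (v + 3)*(v^3 - 8*v^2 + 17*v - 10) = (v - 1)*(v + 3)*(v^2 - 7*v + 10) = (v - 5)*(v - 1)*(v + 3)*(v - 2)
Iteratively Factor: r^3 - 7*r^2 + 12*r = (r)*(r^2 - 7*r + 12) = r*(r - 4)*(r - 3)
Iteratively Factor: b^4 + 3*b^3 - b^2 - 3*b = (b - 1)*(b^3 + 4*b^2 + 3*b) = (b - 1)*(b + 1)*(b^2 + 3*b) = (b - 1)*(b + 1)*(b + 3)*(b)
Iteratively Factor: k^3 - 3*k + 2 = (k + 2)*(k^2 - 2*k + 1) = (k - 1)*(k + 2)*(k - 1)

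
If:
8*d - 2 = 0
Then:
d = 1/4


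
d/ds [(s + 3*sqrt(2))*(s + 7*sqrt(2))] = 2*s + 10*sqrt(2)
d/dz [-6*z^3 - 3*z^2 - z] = -18*z^2 - 6*z - 1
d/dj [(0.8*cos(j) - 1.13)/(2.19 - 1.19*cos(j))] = -0.4073*sin(j)/(1.19*cos(j) - 2.19)^2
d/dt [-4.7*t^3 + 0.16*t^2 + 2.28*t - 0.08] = -14.1*t^2 + 0.32*t + 2.28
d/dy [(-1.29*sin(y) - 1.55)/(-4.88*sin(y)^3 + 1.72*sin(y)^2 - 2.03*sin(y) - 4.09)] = (-12.5904*sin(y)^3 - 20.4732*sin(y)^2 + 5.332*sin(y) + 2.1296)*cos(y)/(23.8144*sin(y)^6 - 16.7872*sin(y)^5 + 22.7712*sin(y)^4 + 32.9352*sin(y)^3 - 9.9487*sin(y)^2 + 16.6054*sin(y) + 16.7281)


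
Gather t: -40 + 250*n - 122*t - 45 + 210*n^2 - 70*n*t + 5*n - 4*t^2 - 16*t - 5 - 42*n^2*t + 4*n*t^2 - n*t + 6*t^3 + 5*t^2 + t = 210*n^2 + 255*n + 6*t^3 + t^2*(4*n + 1) + t*(-42*n^2 - 71*n - 137) - 90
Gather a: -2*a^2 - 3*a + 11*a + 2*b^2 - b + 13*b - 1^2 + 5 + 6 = -2*a^2 + 8*a + 2*b^2 + 12*b + 10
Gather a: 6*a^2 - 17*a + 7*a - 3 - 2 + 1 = 6*a^2 - 10*a - 4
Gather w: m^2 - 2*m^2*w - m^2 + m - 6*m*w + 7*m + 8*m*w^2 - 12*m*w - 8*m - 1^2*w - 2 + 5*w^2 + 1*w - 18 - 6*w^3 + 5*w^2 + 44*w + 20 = -6*w^3 + w^2*(8*m + 10) + w*(-2*m^2 - 18*m + 44)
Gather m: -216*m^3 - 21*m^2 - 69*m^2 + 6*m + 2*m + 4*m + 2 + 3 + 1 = -216*m^3 - 90*m^2 + 12*m + 6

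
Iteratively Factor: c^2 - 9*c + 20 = (c - 5)*(c - 4)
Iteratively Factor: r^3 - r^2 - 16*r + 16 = (r - 4)*(r^2 + 3*r - 4) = (r - 4)*(r + 4)*(r - 1)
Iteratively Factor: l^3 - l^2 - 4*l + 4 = (l - 2)*(l^2 + l - 2) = (l - 2)*(l + 2)*(l - 1)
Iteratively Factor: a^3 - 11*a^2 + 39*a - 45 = (a - 5)*(a^2 - 6*a + 9) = (a - 5)*(a - 3)*(a - 3)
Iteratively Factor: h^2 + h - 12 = (h + 4)*(h - 3)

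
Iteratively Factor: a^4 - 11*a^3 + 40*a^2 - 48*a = (a - 4)*(a^3 - 7*a^2 + 12*a) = (a - 4)^2*(a^2 - 3*a) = a*(a - 4)^2*(a - 3)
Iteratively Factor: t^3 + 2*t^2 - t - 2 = (t - 1)*(t^2 + 3*t + 2) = (t - 1)*(t + 2)*(t + 1)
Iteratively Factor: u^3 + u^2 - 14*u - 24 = (u + 3)*(u^2 - 2*u - 8) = (u - 4)*(u + 3)*(u + 2)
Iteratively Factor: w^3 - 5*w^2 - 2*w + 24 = (w + 2)*(w^2 - 7*w + 12) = (w - 4)*(w + 2)*(w - 3)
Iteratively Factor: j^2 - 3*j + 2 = (j - 1)*(j - 2)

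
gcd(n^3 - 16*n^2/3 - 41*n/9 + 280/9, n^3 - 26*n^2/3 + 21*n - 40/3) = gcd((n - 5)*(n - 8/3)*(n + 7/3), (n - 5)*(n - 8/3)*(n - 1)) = n^2 - 23*n/3 + 40/3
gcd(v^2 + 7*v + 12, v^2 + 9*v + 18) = v + 3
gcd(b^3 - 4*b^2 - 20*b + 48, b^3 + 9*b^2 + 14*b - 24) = b + 4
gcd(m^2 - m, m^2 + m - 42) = 1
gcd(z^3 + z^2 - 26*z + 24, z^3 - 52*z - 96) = z + 6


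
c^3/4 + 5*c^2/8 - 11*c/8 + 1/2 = (c/4 + 1)*(c - 1)*(c - 1/2)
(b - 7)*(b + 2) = b^2 - 5*b - 14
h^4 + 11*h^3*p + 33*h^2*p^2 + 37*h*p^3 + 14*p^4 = (h + p)^2*(h + 2*p)*(h + 7*p)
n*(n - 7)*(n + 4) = n^3 - 3*n^2 - 28*n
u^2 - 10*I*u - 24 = (u - 6*I)*(u - 4*I)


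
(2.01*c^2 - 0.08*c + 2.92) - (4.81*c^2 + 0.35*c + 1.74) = -2.8*c^2 - 0.43*c + 1.18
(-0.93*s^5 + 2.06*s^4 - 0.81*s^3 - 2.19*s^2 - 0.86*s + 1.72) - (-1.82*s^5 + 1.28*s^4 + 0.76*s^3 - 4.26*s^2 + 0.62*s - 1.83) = 0.89*s^5 + 0.78*s^4 - 1.57*s^3 + 2.07*s^2 - 1.48*s + 3.55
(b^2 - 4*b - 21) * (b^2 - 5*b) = b^4 - 9*b^3 - b^2 + 105*b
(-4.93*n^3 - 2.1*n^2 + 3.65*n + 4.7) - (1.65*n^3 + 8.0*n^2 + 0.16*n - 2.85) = -6.58*n^3 - 10.1*n^2 + 3.49*n + 7.55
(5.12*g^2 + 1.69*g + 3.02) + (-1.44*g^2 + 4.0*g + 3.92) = 3.68*g^2 + 5.69*g + 6.94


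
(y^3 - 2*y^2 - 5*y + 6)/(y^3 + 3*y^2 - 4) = (y - 3)/(y + 2)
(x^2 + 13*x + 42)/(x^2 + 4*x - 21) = (x + 6)/(x - 3)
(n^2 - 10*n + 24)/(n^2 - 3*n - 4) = (n - 6)/(n + 1)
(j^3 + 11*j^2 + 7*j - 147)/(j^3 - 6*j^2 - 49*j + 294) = (j^2 + 4*j - 21)/(j^2 - 13*j + 42)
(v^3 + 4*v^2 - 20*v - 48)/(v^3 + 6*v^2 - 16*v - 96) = (v + 2)/(v + 4)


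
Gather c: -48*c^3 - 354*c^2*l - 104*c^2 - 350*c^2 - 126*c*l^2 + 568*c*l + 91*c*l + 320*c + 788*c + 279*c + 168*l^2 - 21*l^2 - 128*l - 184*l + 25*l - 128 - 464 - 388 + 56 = -48*c^3 + c^2*(-354*l - 454) + c*(-126*l^2 + 659*l + 1387) + 147*l^2 - 287*l - 924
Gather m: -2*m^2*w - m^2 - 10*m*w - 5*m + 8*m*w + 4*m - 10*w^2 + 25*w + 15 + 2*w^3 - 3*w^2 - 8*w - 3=m^2*(-2*w - 1) + m*(-2*w - 1) + 2*w^3 - 13*w^2 + 17*w + 12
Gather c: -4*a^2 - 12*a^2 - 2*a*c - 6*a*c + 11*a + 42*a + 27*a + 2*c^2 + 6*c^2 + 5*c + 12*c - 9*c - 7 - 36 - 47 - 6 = -16*a^2 + 80*a + 8*c^2 + c*(8 - 8*a) - 96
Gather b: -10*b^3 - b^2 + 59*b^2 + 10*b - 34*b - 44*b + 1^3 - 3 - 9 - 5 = -10*b^3 + 58*b^2 - 68*b - 16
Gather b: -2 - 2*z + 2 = -2*z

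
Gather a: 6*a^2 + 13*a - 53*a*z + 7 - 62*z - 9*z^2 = 6*a^2 + a*(13 - 53*z) - 9*z^2 - 62*z + 7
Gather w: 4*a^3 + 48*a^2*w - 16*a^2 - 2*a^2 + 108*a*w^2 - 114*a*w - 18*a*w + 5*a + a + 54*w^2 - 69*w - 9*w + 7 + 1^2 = 4*a^3 - 18*a^2 + 6*a + w^2*(108*a + 54) + w*(48*a^2 - 132*a - 78) + 8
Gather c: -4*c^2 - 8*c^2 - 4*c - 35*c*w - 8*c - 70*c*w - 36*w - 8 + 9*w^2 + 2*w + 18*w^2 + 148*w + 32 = -12*c^2 + c*(-105*w - 12) + 27*w^2 + 114*w + 24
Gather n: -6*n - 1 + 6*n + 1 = 0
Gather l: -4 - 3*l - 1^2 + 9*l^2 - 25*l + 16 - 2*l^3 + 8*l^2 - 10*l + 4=-2*l^3 + 17*l^2 - 38*l + 15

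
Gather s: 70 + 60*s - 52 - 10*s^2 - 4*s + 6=-10*s^2 + 56*s + 24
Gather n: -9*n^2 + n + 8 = -9*n^2 + n + 8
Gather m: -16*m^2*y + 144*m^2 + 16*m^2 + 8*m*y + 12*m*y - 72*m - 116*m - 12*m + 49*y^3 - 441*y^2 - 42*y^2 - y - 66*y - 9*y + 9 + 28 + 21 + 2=m^2*(160 - 16*y) + m*(20*y - 200) + 49*y^3 - 483*y^2 - 76*y + 60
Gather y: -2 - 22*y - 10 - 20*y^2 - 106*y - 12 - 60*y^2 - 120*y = -80*y^2 - 248*y - 24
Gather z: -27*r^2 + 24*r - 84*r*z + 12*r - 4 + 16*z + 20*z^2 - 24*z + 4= -27*r^2 + 36*r + 20*z^2 + z*(-84*r - 8)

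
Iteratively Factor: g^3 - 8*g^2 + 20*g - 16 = (g - 2)*(g^2 - 6*g + 8) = (g - 4)*(g - 2)*(g - 2)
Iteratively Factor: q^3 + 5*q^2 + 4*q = (q)*(q^2 + 5*q + 4) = q*(q + 4)*(q + 1)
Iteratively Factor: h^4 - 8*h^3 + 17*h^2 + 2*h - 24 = (h + 1)*(h^3 - 9*h^2 + 26*h - 24) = (h - 4)*(h + 1)*(h^2 - 5*h + 6) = (h - 4)*(h - 3)*(h + 1)*(h - 2)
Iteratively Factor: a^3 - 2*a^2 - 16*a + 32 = (a + 4)*(a^2 - 6*a + 8) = (a - 2)*(a + 4)*(a - 4)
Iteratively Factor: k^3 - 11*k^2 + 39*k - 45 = (k - 3)*(k^2 - 8*k + 15) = (k - 5)*(k - 3)*(k - 3)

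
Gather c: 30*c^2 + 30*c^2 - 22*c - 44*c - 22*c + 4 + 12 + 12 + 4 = 60*c^2 - 88*c + 32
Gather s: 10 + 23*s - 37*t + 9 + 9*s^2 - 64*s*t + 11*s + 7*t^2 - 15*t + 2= 9*s^2 + s*(34 - 64*t) + 7*t^2 - 52*t + 21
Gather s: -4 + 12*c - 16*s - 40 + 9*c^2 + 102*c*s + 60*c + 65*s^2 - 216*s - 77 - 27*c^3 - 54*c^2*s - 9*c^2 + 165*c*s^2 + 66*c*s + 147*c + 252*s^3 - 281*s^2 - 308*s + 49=-27*c^3 + 219*c + 252*s^3 + s^2*(165*c - 216) + s*(-54*c^2 + 168*c - 540) - 72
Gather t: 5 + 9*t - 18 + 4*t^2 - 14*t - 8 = 4*t^2 - 5*t - 21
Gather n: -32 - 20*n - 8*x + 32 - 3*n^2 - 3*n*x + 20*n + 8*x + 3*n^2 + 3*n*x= 0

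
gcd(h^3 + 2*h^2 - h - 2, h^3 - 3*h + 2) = h^2 + h - 2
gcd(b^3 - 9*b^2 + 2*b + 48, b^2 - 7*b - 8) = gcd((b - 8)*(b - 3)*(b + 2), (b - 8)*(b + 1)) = b - 8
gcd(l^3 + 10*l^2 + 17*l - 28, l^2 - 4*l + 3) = l - 1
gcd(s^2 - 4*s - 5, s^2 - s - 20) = s - 5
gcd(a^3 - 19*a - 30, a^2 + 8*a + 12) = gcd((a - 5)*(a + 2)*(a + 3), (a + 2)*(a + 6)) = a + 2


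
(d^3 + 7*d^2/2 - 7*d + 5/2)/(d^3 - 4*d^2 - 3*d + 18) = (2*d^3 + 7*d^2 - 14*d + 5)/(2*(d^3 - 4*d^2 - 3*d + 18))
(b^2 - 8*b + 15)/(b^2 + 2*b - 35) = (b - 3)/(b + 7)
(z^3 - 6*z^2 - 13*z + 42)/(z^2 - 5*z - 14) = (z^2 + z - 6)/(z + 2)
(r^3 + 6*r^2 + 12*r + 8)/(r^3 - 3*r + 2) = (r^2 + 4*r + 4)/(r^2 - 2*r + 1)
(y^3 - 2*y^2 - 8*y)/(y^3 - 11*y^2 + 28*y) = (y + 2)/(y - 7)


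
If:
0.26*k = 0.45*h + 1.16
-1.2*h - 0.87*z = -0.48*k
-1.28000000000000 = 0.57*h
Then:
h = -2.25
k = 0.57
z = 3.41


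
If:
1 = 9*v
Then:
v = 1/9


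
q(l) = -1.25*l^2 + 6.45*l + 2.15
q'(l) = 6.45 - 2.5*l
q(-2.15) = -17.50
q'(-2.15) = 11.82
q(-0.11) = 1.43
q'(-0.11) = 6.72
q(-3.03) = -28.87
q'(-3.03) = 14.02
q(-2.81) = -25.84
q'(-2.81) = 13.48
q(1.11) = 7.77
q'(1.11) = 3.68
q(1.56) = 9.17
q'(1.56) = 2.55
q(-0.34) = -0.19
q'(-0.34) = 7.30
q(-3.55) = -36.50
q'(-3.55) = 15.32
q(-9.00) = -157.15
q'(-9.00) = 28.95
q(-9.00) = -157.15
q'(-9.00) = 28.95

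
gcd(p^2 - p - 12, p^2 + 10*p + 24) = 1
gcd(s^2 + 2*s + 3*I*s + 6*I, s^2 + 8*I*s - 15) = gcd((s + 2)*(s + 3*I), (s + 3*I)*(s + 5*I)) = s + 3*I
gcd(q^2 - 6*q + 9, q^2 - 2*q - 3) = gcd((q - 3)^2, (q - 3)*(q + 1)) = q - 3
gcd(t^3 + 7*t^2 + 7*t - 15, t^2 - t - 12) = t + 3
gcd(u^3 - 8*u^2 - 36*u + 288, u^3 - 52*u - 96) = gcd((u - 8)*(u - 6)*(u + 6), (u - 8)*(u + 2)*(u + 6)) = u^2 - 2*u - 48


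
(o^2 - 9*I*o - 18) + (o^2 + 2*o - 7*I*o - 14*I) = 2*o^2 + 2*o - 16*I*o - 18 - 14*I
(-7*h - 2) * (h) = -7*h^2 - 2*h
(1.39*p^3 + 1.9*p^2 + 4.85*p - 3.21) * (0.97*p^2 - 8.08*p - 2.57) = 1.3483*p^5 - 9.3882*p^4 - 14.2198*p^3 - 47.1847*p^2 + 13.4723*p + 8.2497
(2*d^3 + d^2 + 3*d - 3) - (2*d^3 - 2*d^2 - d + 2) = 3*d^2 + 4*d - 5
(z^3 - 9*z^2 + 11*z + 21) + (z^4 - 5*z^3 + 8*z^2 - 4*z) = z^4 - 4*z^3 - z^2 + 7*z + 21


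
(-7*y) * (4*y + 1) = -28*y^2 - 7*y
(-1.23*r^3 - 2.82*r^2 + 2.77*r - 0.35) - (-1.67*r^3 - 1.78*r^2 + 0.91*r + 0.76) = 0.44*r^3 - 1.04*r^2 + 1.86*r - 1.11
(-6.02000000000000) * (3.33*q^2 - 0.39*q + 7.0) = -20.0466*q^2 + 2.3478*q - 42.14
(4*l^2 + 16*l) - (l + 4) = 4*l^2 + 15*l - 4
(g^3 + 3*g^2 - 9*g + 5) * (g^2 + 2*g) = g^5 + 5*g^4 - 3*g^3 - 13*g^2 + 10*g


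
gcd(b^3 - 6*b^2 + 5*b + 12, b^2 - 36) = 1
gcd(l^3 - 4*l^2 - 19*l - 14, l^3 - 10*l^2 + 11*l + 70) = l^2 - 5*l - 14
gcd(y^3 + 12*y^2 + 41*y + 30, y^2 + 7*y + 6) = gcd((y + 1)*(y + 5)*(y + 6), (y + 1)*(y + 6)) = y^2 + 7*y + 6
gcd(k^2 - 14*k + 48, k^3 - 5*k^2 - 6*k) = k - 6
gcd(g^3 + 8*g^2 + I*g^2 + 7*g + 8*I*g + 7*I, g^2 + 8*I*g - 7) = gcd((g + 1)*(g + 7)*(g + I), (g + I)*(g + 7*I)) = g + I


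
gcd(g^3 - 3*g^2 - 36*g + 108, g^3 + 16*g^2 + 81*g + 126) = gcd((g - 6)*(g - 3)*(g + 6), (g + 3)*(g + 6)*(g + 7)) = g + 6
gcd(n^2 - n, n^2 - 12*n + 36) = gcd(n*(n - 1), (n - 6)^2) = 1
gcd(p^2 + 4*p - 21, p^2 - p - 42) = 1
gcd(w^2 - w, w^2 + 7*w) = w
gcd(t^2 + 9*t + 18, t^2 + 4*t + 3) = t + 3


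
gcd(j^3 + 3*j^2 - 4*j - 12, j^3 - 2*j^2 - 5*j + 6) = j + 2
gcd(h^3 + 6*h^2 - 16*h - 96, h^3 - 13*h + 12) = h + 4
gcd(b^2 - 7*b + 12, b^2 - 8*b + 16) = b - 4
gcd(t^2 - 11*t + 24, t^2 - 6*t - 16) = t - 8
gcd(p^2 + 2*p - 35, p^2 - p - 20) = p - 5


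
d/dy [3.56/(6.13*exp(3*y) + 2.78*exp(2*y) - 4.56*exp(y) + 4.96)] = (-65.4684*exp(2*y) - 19.7936*exp(y) + 16.2336)*exp(y)/(6.13*exp(3*y) + 2.78*exp(2*y) - 4.56*exp(y) + 4.96)^2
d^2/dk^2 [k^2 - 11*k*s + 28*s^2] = 2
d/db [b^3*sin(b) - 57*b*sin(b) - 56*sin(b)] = b^3*cos(b) + 3*b^2*sin(b) - 57*b*cos(b) - 57*sin(b) - 56*cos(b)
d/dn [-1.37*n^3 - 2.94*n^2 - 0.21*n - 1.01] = -4.11*n^2 - 5.88*n - 0.21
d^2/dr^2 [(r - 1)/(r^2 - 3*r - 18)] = 2*((4 - 3*r)*(-r^2 + 3*r + 18) - (r - 1)*(2*r - 3)^2)/(-r^2 + 3*r + 18)^3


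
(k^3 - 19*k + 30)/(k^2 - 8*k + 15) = (k^2 + 3*k - 10)/(k - 5)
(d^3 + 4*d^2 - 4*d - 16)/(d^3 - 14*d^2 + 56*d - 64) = (d^2 + 6*d + 8)/(d^2 - 12*d + 32)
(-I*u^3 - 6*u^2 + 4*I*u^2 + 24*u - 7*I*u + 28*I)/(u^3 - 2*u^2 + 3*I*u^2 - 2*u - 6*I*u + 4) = (-I*u^2 + u*(-7 + 4*I) + 28)/(u^2 + 2*u*(-1 + I) - 4*I)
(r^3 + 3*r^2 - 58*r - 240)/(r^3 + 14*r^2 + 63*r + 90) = (r - 8)/(r + 3)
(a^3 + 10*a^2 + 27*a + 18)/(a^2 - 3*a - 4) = (a^2 + 9*a + 18)/(a - 4)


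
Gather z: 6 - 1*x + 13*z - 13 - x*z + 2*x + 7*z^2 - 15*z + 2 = x + 7*z^2 + z*(-x - 2) - 5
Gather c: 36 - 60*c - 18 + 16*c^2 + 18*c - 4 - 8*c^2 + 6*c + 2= 8*c^2 - 36*c + 16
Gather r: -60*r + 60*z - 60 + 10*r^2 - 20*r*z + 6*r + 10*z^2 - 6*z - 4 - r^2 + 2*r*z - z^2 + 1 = 9*r^2 + r*(-18*z - 54) + 9*z^2 + 54*z - 63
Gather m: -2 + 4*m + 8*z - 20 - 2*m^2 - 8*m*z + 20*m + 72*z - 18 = -2*m^2 + m*(24 - 8*z) + 80*z - 40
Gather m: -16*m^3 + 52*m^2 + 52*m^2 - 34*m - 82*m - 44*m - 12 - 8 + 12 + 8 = -16*m^3 + 104*m^2 - 160*m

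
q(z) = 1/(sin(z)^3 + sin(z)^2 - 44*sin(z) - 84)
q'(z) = (-3*sin(z)^2*cos(z) - 2*sin(z)*cos(z) + 44*cos(z))/(sin(z)^3 + sin(z)^2 - 44*sin(z) - 84)^2 = (-3*sin(z)^2 - 2*sin(z) + 44)*cos(z)/(sin(z)^3 + sin(z)^2 - 44*sin(z) - 84)^2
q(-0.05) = -0.01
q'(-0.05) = 0.01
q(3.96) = -0.02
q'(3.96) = -0.01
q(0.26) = -0.01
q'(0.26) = 0.00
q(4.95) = -0.02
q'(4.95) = 0.01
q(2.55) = -0.01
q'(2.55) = -0.00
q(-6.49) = -0.01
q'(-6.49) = 0.01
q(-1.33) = -0.02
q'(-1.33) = 0.01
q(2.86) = -0.01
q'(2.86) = -0.00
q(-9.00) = -0.02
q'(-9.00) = -0.00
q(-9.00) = -0.02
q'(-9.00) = -0.00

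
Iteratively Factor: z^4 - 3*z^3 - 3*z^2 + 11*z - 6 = (z - 3)*(z^3 - 3*z + 2) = (z - 3)*(z + 2)*(z^2 - 2*z + 1) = (z - 3)*(z - 1)*(z + 2)*(z - 1)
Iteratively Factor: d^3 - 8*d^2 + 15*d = (d)*(d^2 - 8*d + 15) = d*(d - 5)*(d - 3)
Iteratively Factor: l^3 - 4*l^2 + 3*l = (l - 1)*(l^2 - 3*l) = (l - 3)*(l - 1)*(l)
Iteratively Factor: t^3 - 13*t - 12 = (t + 3)*(t^2 - 3*t - 4) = (t + 1)*(t + 3)*(t - 4)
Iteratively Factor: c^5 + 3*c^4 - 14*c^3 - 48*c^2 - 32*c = (c - 4)*(c^4 + 7*c^3 + 14*c^2 + 8*c) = (c - 4)*(c + 4)*(c^3 + 3*c^2 + 2*c) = (c - 4)*(c + 1)*(c + 4)*(c^2 + 2*c) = (c - 4)*(c + 1)*(c + 2)*(c + 4)*(c)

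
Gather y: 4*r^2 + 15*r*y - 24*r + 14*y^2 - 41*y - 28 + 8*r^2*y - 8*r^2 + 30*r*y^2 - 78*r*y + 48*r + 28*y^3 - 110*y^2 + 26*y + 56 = -4*r^2 + 24*r + 28*y^3 + y^2*(30*r - 96) + y*(8*r^2 - 63*r - 15) + 28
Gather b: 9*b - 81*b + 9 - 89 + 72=-72*b - 8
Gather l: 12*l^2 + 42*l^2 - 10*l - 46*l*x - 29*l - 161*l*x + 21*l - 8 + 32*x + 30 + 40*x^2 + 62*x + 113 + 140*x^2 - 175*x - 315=54*l^2 + l*(-207*x - 18) + 180*x^2 - 81*x - 180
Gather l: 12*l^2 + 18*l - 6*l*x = 12*l^2 + l*(18 - 6*x)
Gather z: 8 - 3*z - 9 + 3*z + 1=0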